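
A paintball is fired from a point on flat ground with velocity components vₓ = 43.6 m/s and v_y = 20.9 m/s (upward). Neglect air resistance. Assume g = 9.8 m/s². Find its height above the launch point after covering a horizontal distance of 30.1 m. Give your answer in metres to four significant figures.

12.09 m

Time to reach x = 30.1 m: t = x/vₓ = 30.1/43.60 = 0.6904 s.
Height: y = v_y0 t − ½ g t² = 20.90 × 0.6904 − 4.900 × 0.6904² = 14.43 − 2.335 = 12.09 m.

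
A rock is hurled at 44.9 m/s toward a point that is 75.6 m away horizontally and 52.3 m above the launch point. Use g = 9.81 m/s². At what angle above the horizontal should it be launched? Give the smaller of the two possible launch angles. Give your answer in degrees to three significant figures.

47.7°

Trajectory: y = x tanθ − g x² (1 + tan²θ)/(2v₀²). With x = 75.6, y = 52.3, v₀ = 44.9, g = 9.81:
13.91 tan²θ − 75.6 tanθ + (66.21) = 0.
tanθ = [75.6 ± √(75.6² − 4 × 13.91 × (66.21))] / (2 × 13.91) = (75.6 ± 45.09) / 27.81, giving tanθ = 1.097 or 4.340.
θ = 47.65° or 77.02°; the smaller is 47.65°.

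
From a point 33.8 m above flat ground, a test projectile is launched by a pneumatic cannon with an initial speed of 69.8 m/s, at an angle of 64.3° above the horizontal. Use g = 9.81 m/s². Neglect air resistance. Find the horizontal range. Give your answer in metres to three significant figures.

404 m

vₓ = 69.80 cos 64.3° = 30.27 m/s; v_y0 = 69.80 sin 64.3° = 62.90 m/s.
With up positive and y = 0 at the ground: y(t) = 33.8 + (62.90) t − 4.905 t². Setting y = 0 and taking the positive root: t = [62.90 + √(62.90² + 2·9.81·33.8)] / 9.81 = (62.90 + 67.96) / 9.81 = 13.34 s.
Horizontal distance: R = vₓ t = 30.27 × 13.34 = 403.8 m.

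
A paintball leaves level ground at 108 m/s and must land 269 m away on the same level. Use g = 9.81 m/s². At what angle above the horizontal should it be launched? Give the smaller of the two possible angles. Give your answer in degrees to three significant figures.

6.54°

R = v₀² sin 2θ / g gives sin 2θ = gR/v₀² = 9.81·269/108² = 0.2262.
2θ = 13.08° or 180° − 13.08° = 166.9°, so θ = 6.538° or 83.46°.
The smaller angle is 6.538°.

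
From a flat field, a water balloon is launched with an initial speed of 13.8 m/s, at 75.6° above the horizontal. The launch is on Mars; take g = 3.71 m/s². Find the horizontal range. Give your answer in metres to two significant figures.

25 m

Components: vₓ = 13.80 cos 75.6° = 3.432 m/s, v_y0 = 13.80 sin 75.6° = 13.37 m/s.
Time aloft: T = 2 v_y0 / g = 2 × 13.37 / 3.71 = 7.206 s.
Range: R = vₓ T = 3.432 × 7.206 = 24.73 m.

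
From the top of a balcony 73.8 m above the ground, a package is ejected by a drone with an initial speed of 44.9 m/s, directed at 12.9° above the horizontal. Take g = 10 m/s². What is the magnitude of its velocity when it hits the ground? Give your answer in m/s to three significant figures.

59.1 m/s

Components: vₓ = 44.90 cos 12.9° = 43.77 m/s, v_y0 = 44.90 sin 12.9° = 10.02 m/s.
The projectile lands when y = 73.8 + (10.02) t − ½·10.0·t² = 0. Positive root: t = (10.02 + √(10.02² + 2·10.0·73.8)) / 10.0 = (10.02 + 39.70) / 10.0 = 4.973 s.
Vertical velocity at impact: v_y = v_y0 − g t = 10.02 − 10.0 × 4.973 = −39.70 m/s.
Speed: |v| = √(vₓ² + v_y²) = √(43.77² + 39.70²) = 59.09 m/s.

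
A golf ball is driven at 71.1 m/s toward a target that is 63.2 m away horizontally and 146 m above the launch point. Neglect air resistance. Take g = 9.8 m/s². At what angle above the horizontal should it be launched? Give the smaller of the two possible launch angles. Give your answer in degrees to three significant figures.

70.8°

Trajectory: y = x tanθ − g x² (1 + tan²θ)/(2v₀²). With x = 63.2, y = 146, v₀ = 71.1, g = 9.80:
3.872 tan²θ − 63.2 tanθ + (149.9) = 0.
tanθ = [63.2 ± √(63.2² − 4 × 3.872 × (149.9))] / (2 × 3.872) = (63.2 ± 40.91) / 7.743, giving tanθ = 2.879 or 13.44.
θ = 70.85° or 85.75°; the smaller is 70.85°.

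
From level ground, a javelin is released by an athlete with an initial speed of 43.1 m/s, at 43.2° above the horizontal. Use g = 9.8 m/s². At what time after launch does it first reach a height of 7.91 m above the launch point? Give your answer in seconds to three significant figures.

0.281 s

Resolve: vₓ = 43.10 cos 43.2° = 31.42 m/s and v_y0 = 43.10 sin 43.2° = 29.50 m/s.
Set y = v_y0 t − ½ g t² = 7.91: 4.900 t² − 29.50 t + 7.91 = 0.
Quadratic formula: t = (29.50 ± √715.45) / 9.80 = (29.50 ± 26.75) / 9.80 → t = 0.2812 s or 5.740 s.
The first (ascending) time is 0.2812 s.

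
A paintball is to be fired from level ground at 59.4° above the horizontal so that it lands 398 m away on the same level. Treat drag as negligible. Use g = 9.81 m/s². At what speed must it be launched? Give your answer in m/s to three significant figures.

Level-ground range: R = v₀² sin(2θ)/g, so v₀ = √(gR / sin 2θ).
v₀ = √(9.81 × 398 / sin 118.8°) = √(3904 / 0.8763) = √4455.5 = 66.75 m/s.

66.7 m/s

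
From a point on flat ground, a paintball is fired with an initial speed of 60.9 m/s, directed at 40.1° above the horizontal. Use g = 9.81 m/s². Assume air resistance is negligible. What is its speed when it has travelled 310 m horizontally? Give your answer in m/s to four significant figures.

vₓ = 60.90 cos 40.1° = 46.58 m/s; v_y0 = 60.90 sin 40.1° = 39.23 m/s.
At x = 310 m, t = x/vₓ = 310/46.58 = 6.655 s.
Vertical velocity there: v_y = v_y0 − g t = 39.23 − 9.81 × 6.655 = −26.06 m/s.
Speed: √(vₓ² + v_y²) = √(46.58² + 26.06²) = 53.38 m/s.

53.38 m/s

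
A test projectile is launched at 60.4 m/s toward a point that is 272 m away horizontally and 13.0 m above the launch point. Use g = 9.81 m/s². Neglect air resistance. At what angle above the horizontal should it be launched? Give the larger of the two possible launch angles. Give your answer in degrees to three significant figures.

Trajectory: y = x tanθ − g x² (1 + tan²θ)/(2v₀²). With x = 272, y = 13.0, v₀ = 60.4, g = 9.81:
99.47 tan²θ − 272 tanθ + (112.5) = 0.
tanθ = [272 ± √(272² − 4 × 99.47 × (112.5))] / (2 × 99.47) = (272 ± 171.0) / 198.9, giving tanθ = 0.5078 or 2.227.
θ = 26.92° or 65.81°; the larger is 65.81°.

65.8°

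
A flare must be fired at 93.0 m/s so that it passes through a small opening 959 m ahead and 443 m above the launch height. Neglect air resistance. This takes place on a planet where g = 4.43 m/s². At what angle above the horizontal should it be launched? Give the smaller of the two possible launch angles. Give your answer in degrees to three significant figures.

42.4°

Trajectory: y = x tanθ − g x² (1 + tan²θ)/(2v₀²). With x = 959, y = 443, v₀ = 93.0, g = 4.43:
235.5 tan²θ − 959 tanθ + (678.5) = 0.
tanθ = [959 ± √(959² − 4 × 235.5 × (678.5))] / (2 × 235.5) = (959 ± 529.6) / 471.1, giving tanθ = 0.9117 or 3.160.
θ = 42.35° or 72.44°; the smaller is 42.35°.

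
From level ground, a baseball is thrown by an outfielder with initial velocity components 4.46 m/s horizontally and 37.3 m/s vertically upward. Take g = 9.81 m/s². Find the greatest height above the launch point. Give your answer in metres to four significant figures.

Maximum height: H = v_y0² / (2g) = 37.30² / (2 × 9.81) = 70.91 m.

70.91 m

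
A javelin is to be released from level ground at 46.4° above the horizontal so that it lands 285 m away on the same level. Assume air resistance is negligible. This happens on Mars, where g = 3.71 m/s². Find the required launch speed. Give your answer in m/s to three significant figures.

32.5 m/s

On level ground R = v₀² sin 2θ / g ⇒ v₀ = √(gR / sin 2θ).
v₀ = √(3.71 × 285 / sin 92.80°) = √(1057 / 0.9988) = √1058.6 = 32.54 m/s.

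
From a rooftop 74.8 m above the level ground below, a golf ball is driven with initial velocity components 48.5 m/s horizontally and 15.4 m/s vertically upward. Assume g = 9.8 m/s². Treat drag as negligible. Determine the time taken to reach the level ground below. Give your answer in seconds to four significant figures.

5.783 s

With up positive and y = 0 at the ground: y(t) = 74.8 + (15.40) t − 4.900 t². Setting y = 0 and taking the positive root: t = [15.40 + √(15.40² + 2·9.80·74.8)] / 9.80 = (15.40 + 41.27) / 9.80 = 5.783 s.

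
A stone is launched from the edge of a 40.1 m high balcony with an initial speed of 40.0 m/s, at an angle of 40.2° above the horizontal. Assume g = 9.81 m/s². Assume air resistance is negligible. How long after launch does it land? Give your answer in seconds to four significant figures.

Components: vₓ = 40.00 cos 40.2° = 30.55 m/s, v_y0 = 40.00 sin 40.2° = 25.82 m/s.
Vertical motion (up positive, ground at y = 0): 4.905 t² − (25.82) t − 40.1 = 0, so t = (25.82 + √(25.82² + 2·9.81·40.1)) / 9.81 = (25.82 + 38.12) / 9.81 = 6.518 s.

6.518 s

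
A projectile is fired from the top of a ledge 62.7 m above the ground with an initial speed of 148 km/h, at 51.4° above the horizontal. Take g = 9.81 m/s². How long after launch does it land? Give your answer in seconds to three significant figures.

Convert: 148 km/h = 148/3.6 = 41.11 m/s.
Horizontal component vₓ = 41.11 cos 51.4° = 25.65 m/s; vertical v_y0 = 41.11 sin 51.4° = 32.13 m/s.
The projectile lands when y = 62.7 + (32.13) t − ½·9.81·t² = 0. Positive root: t = (32.13 + √(32.13² + 2·9.81·62.7)) / 9.81 = (32.13 + 47.57) / 9.81 = 8.124 s.

8.12 s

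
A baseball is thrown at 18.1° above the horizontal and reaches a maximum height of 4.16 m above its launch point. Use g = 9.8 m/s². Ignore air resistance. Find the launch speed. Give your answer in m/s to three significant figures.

29.1 m/s

At the peak v_y = 0, so v_y0 = √(2gH) = √(2 × 9.80 × 4.16) = 9.030 m/s.
v_y0 = v₀ sin θ ⇒ v₀ = 9.030 / sin 18.1° = 29.06 m/s.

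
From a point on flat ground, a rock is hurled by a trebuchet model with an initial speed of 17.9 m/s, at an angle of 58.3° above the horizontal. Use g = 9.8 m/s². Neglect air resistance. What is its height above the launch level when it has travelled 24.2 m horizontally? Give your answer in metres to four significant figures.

vₓ = 17.90 cos 58.3° = 9.406 m/s; v_y0 = 17.90 sin 58.3° = 15.23 m/s.
Time to reach x = 24.2 m: t = x/vₓ = 24.2/9.406 = 2.573 s.
Height: y = v_y0 t − ½ g t² = 15.23 × 2.573 − 4.900 × 2.573² = 39.18 − 32.44 = 6.748 m.

6.748 m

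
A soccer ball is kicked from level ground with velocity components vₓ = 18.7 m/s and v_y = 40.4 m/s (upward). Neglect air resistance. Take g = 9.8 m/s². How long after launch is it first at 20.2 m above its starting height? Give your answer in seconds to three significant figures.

0.535 s

Set y = v_y0 t − ½ g t² = 20.2: 4.900 t² − 40.40 t + 20.2 = 0.
t = [40.40 ± √(40.40² − 2·9.80·20.2)] / 9.80 = (40.40 ± 35.16) / 9.80, so t = 0.5347 s or t = 7.710 s.
The first (ascending) time is 0.5347 s.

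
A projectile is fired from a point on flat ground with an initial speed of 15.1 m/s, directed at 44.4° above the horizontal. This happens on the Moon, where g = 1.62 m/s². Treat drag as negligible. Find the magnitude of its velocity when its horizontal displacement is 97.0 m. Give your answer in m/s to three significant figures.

11.5 m/s

Components: vₓ = 15.10 cos 44.4° = 10.79 m/s, v_y0 = 15.10 sin 44.4° = 10.56 m/s.
At x = 97.0 m, t = x/vₓ = 97.0/10.79 = 8.991 s.
Vertical velocity there: v_y = v_y0 − g t = 10.56 − 1.62 × 8.991 = −4.001 m/s.
Speed: √(vₓ² + v_y²) = √(10.79² + 4.001²) = 11.51 m/s.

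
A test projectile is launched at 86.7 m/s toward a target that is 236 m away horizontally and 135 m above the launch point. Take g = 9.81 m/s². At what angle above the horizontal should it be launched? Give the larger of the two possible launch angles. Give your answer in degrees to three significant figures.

Trajectory: y = x tanθ − g x² (1 + tan²θ)/(2v₀²). With x = 236, y = 135, v₀ = 86.7, g = 9.81:
36.34 tan²θ − 236 tanθ + (171.3) = 0.
tanθ = [236 ± √(236² − 4 × 36.34 × (171.3))] / (2 × 36.34) = (236 ± 175.5) / 72.69, giving tanθ = 0.8328 or 5.661.
θ = 39.79° or 79.98°; the larger is 79.98°.

80.0°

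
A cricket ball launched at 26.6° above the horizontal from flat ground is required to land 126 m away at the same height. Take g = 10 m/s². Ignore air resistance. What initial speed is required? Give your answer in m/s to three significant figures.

39.7 m/s

From R = (v₀² / g) sin 2θ: v₀ = √(gR / sin 2θ).
v₀ = √(10.0 × 126 / sin 53.20°) = √(1260 / 0.8007) = √1573.6 = 39.67 m/s.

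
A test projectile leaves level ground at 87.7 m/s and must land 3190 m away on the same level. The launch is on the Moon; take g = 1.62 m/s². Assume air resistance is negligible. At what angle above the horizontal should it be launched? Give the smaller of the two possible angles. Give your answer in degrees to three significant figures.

R = v₀² sin 2θ / g gives sin 2θ = gR/v₀² = 1.62·3190/87.7² = 0.6719.
2θ = 42.21° or 180° − 42.21° = 137.8°, so θ = 21.11° or 68.89°.
The smaller angle is 21.11°.

21.1°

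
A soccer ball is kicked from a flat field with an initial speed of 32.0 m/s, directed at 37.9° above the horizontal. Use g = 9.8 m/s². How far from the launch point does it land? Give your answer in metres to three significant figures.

101 m

vₓ = 32.00 cos 37.9° = 25.25 m/s; v_y0 = 32.00 sin 37.9° = 19.66 m/s.
Time aloft: T = 2 v_y0 / g = 2 × 19.66 / 9.80 = 4.012 s.
Range: R = vₓ T = 25.25 × 4.012 = 101.3 m.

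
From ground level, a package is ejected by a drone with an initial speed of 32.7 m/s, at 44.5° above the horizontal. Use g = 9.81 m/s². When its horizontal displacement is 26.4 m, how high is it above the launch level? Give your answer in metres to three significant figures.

19.7 m

vₓ = 32.70 cos 44.5° = 23.32 m/s; v_y0 = 32.70 sin 44.5° = 22.92 m/s.
At x = 26.4 m, t = x/vₓ = 26.4/23.32 = 1.132 s.
Height: y = v_y0 t − ½ g t² = 22.92 × 1.132 − 4.905 × 1.132² = 25.94 − 6.284 = 19.66 m.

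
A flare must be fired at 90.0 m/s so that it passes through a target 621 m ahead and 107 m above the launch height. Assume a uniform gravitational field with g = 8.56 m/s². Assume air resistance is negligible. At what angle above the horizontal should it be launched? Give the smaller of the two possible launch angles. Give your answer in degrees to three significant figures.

32.3°

Trajectory: y = x tanθ − g x² (1 + tan²θ)/(2v₀²). With x = 621, y = 107, v₀ = 90.0, g = 8.56:
203.8 tan²θ − 621 tanθ + (310.8) = 0.
tanθ = [621 ± √(621² − 4 × 203.8 × (310.8))] / (2 × 203.8) = (621 ± 363.8) / 407.5, giving tanθ = 0.6311 or 2.416.
θ = 32.26° or 67.52°; the smaller is 32.26°.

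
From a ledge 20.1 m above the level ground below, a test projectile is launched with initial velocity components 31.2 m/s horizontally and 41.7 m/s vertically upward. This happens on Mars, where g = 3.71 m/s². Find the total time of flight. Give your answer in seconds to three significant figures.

The projectile lands when y = 20.1 + (41.70) t − ½·3.71·t² = 0. Positive root: t = (41.70 + √(41.70² + 2·3.71·20.1)) / 3.71 = (41.70 + 43.45) / 3.71 = 22.95 s.

23.0 s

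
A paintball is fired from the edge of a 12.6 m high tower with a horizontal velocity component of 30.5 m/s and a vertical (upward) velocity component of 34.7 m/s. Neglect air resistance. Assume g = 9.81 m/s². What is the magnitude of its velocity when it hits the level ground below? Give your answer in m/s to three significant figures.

48.8 m/s

The projectile lands when y = 12.6 + (34.70) t − ½·9.81·t² = 0. Positive root: t = (34.70 + √(34.70² + 2·9.81·12.6)) / 9.81 = (34.70 + 38.10) / 9.81 = 7.421 s.
Vertical velocity at impact: v_y = v_y0 − g t = 34.70 − 9.81 × 7.421 = −38.10 m/s.
Speed: |v| = √(vₓ² + v_y²) = √(30.50² + 38.10²) = 48.80 m/s.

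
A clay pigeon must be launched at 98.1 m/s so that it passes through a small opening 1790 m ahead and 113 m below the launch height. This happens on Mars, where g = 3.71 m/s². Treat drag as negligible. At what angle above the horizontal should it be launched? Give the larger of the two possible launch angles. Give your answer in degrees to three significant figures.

Trajectory: y = x tanθ − g x² (1 + tan²θ)/(2v₀²). With x = 1790, y = −113, v₀ = 98.1, g = 3.71:
617.6 tan²θ − 1790 tanθ + (504.6) = 0.
tanθ = [1790 ± √(1790² − 4 × 617.6 × (504.6))] / (2 × 617.6) = (1790 ± 1399) / 1235, giving tanθ = 0.3165 or 2.582.
θ = 17.56° or 68.83°; the larger is 68.83°.

68.8°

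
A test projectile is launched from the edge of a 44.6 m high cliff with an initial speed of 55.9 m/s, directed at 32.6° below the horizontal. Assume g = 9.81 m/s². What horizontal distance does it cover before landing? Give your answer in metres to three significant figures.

Components: vₓ = 55.90 cos 32.6° = 47.09 m/s, v_y0 = −30.12 m/s (downward).
Vertical motion (up positive, ground at y = 0): 4.905 t² − (−30.12) t − 44.6 = 0, so t = (−30.12 + √(30.12² + 2·9.81·44.6)) / 9.81 = (−30.12 + 42.21) / 9.81 = 1.233 s.
Horizontal distance: R = vₓ t = 47.09 × 1.233 = 58.08 m.

58.1 m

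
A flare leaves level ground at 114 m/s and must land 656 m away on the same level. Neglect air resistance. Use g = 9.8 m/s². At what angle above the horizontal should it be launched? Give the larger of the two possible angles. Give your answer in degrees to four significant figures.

75.18°

R = v₀² sin 2θ / g gives sin 2θ = gR/v₀² = 9.80·656/114² = 0.4947.
2θ = 29.65° or 180° − 29.65° = 150.4°, so θ = 14.82° or 75.18°.
The larger angle is 75.18°.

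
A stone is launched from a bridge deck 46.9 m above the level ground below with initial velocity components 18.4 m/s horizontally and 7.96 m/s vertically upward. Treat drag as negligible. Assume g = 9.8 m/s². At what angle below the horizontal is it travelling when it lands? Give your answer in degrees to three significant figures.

59.6°

Vertical motion (up positive, ground at y = 0): 4.900 t² − (7.960) t − 46.9 = 0, so t = (7.960 + √(7.960² + 2·9.80·46.9)) / 9.80 = (7.960 + 31.35) / 9.80 = 4.011 s.
At impact: v_y = v_y0 − g t = −31.35 m/s; vₓ = 18.40 m/s.
Angle below horizontal: arctan(|v_y|/vₓ) = arctan(31.35/18.40) = 59.59°.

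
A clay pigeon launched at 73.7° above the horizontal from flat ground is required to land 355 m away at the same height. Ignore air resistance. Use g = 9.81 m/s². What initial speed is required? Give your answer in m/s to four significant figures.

80.40 m/s

Level-ground range: R = v₀² sin(2θ)/g, so v₀ = √(gR / sin 2θ).
v₀ = √(9.81 × 355 / sin 147.4°) = √(3483 / 0.5388) = √6463.9 = 80.40 m/s.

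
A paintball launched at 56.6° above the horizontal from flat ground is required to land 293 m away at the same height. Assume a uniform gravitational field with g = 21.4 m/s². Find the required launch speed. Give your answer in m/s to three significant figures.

On level ground R = v₀² sin 2θ / g ⇒ v₀ = √(gR / sin 2θ).
v₀ = √(21.4 × 293 / sin 113.2°) = √(6270 / 0.9191) = √6821.8 = 82.59 m/s.

82.6 m/s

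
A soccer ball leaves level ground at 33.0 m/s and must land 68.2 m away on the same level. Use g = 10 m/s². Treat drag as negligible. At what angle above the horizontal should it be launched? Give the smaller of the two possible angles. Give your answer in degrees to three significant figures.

19.4°

Level-ground range R = v₀² sin(2θ)/g ⇒ sin(2θ) = gR/v₀² = 10.0 × 68.2 / 33.0² = 0.6263.
2θ = 38.77° or 180° − 38.77° = 141.2°, so θ = 19.39° or 70.61°.
The smaller angle is 19.39°.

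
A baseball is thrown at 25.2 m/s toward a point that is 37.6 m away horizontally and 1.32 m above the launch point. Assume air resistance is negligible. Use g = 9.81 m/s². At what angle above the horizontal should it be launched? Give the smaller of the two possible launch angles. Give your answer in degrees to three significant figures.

20.0°

Trajectory: y = x tanθ − g x² (1 + tan²θ)/(2v₀²). With x = 37.6, y = 1.32, v₀ = 25.2, g = 9.81:
10.92 tan²θ − 37.6 tanθ + (12.24) = 0.
tanθ = [37.6 ± √(37.6² − 4 × 10.92 × (12.24))] / (2 × 10.92) = (37.6 ± 29.65) / 21.84, giving tanθ = 0.3640 or 3.079.
θ = 20.00° or 72.01°; the smaller is 20.00°.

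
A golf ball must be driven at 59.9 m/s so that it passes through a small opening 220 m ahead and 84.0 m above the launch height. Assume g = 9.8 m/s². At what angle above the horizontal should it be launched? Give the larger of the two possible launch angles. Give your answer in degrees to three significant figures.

67.1°

Trajectory: y = x tanθ − g x² (1 + tan²θ)/(2v₀²). With x = 220, y = 84.0, v₀ = 59.9, g = 9.80:
66.10 tan²θ − 220 tanθ + (150.1) = 0.
tanθ = [220 ± √(220² − 4 × 66.10 × (150.1))] / (2 × 66.10) = (220 ± 93.36) / 132.2, giving tanθ = 0.9580 or 2.370.
θ = 43.77° or 67.13°; the larger is 67.13°.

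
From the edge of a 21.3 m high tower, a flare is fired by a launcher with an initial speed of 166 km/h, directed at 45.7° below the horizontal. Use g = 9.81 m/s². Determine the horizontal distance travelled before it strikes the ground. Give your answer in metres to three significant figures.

19.1 m

Convert: 166 km/h = 166/3.6 = 46.11 m/s.
Horizontal component vₓ = 46.11 cos 45.7° = 32.20 m/s; vertical v_y0 = −33.00 m/s (downward).
Vertical motion (up positive, ground at y = 0): 4.905 t² − (−33.00) t − 21.3 = 0, so t = (−33.00 + √(33.00² + 2·9.81·21.3)) / 9.81 = (−33.00 + 38.82) / 9.81 = 0.5931 s.
Horizontal distance: R = vₓ t = 32.20 × 0.5931 = 19.10 m.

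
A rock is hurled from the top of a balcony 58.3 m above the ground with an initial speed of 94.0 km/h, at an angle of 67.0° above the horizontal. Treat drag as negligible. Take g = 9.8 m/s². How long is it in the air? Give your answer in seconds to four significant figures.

6.685 s

Convert: 94.0 km/h = 94.0/3.6 = 26.11 m/s.
Horizontal component vₓ = 26.11 cos 67.0° = 10.20 m/s; vertical v_y0 = 26.11 sin 67.0° = 24.04 m/s.
With up positive and y = 0 at the ground: y(t) = 58.3 + (24.04) t − 4.900 t². Setting y = 0 and taking the positive root: t = [24.04 + √(24.04² + 2·9.80·58.3)] / 9.80 = (24.04 + 41.48) / 9.80 = 6.685 s.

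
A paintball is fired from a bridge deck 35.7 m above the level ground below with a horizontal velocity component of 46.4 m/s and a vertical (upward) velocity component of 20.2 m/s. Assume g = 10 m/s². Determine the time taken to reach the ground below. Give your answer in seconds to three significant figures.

5.37 s

Vertical motion (up positive, ground at y = 0): 5.000 t² − (20.20) t − 35.7 = 0, so t = (20.20 + √(20.20² + 2·10.0·35.7)) / 10.0 = (20.20 + 33.50) / 10.0 = 5.370 s.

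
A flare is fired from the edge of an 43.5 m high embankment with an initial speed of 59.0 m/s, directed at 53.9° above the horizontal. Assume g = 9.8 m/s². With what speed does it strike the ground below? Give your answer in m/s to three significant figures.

vₓ = 59.00 cos 53.9° = 34.76 m/s; v_y0 = 59.00 sin 53.9° = 47.67 m/s.
The projectile lands when y = 43.5 + (47.67) t − ½·9.80·t² = 0. Positive root: t = (47.67 + √(47.67² + 2·9.80·43.5)) / 9.80 = (47.67 + 55.90) / 9.80 = 10.57 s.
Vertical velocity at impact: v_y = v_y0 − g t = 47.67 − 9.80 × 10.57 = −55.90 m/s.
Speed: |v| = √(vₓ² + v_y²) = √(34.76² + 55.90²) = 65.83 m/s.

65.8 m/s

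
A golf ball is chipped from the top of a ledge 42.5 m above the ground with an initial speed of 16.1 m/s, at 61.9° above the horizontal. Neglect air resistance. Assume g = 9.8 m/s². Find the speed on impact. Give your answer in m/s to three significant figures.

Horizontal component vₓ = 16.10 cos 61.9° = 7.583 m/s; vertical v_y0 = 16.10 sin 61.9° = 14.20 m/s.
Vertical motion (up positive, ground at y = 0): 4.900 t² − (14.20) t − 42.5 = 0, so t = (14.20 + √(14.20² + 2·9.80·42.5)) / 9.80 = (14.20 + 32.17) / 9.80 = 4.732 s.
Vertical velocity at impact: v_y = v_y0 − g t = 14.20 − 9.80 × 4.732 = −32.17 m/s.
Speed: |v| = √(vₓ² + v_y²) = √(7.583² + 32.17²) = 33.05 m/s.

33.0 m/s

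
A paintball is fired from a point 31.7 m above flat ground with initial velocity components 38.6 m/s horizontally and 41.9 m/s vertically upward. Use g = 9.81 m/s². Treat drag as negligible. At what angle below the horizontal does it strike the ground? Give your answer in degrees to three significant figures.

With up positive and y = 0 at the ground: y(t) = 31.7 + (41.90) t − 4.905 t². Setting y = 0 and taking the positive root: t = [41.90 + √(41.90² + 2·9.81·31.7)] / 9.81 = (41.90 + 48.76) / 9.81 = 9.242 s.
At impact: v_y = v_y0 − g t = −48.76 m/s; vₓ = 38.60 m/s.
Angle below horizontal: arctan(|v_y|/vₓ) = arctan(48.76/38.60) = 51.63°.

51.6°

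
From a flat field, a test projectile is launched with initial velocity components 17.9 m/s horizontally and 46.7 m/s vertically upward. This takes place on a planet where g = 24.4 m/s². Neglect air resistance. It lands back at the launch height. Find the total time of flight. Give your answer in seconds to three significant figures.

Landing at launch height ⇒ T = 2 v_y0 / g = 2 × 46.70 / 24.4 = 3.828 s.

3.83 s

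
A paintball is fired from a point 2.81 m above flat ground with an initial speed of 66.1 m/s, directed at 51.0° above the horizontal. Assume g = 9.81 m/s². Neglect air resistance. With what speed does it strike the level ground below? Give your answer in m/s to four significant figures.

vₓ = 66.10 cos 51.0° = 41.60 m/s; v_y0 = 66.10 sin 51.0° = 51.37 m/s.
With up positive and y = 0 at the ground: y(t) = 2.81 + (51.37) t − 4.905 t². Setting y = 0 and taking the positive root: t = [51.37 + √(51.37² + 2·9.81·2.81)] / 9.81 = (51.37 + 51.90) / 9.81 = 10.53 s.
Vertical velocity at impact: v_y = v_y0 − g t = 51.37 − 9.81 × 10.53 = −51.90 m/s.
Speed: |v| = √(vₓ² + v_y²) = √(41.60² + 51.90²) = 66.52 m/s.

66.52 m/s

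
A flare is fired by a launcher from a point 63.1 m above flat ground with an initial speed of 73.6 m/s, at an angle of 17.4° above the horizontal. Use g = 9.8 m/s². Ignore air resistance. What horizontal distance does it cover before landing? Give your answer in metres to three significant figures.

Components: vₓ = 73.60 cos 17.4° = 70.23 m/s, v_y0 = 73.60 sin 17.4° = 22.01 m/s.
Vertical motion (up positive, ground at y = 0): 4.900 t² − (22.01) t − 63.1 = 0, so t = (22.01 + √(22.01² + 2·9.80·63.1)) / 9.80 = (22.01 + 41.49) / 9.80 = 6.479 s.
Horizontal distance: R = vₓ t = 70.23 × 6.479 = 455.0 m.

455 m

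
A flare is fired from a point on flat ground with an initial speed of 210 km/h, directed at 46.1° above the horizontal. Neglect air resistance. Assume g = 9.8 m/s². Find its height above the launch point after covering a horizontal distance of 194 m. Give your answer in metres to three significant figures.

88.9 m

Convert: 210 km/h = 210/3.6 = 58.33 m/s.
vₓ = 58.33 cos 46.1° = 40.45 m/s; v_y0 = 58.33 sin 46.1° = 42.03 m/s.
Time to reach x = 194 m: t = x/vₓ = 194/40.45 = 4.796 s.
Height: y = v_y0 t − ½ g t² = 42.03 × 4.796 − 4.900 × 4.796² = 201.6 − 112.7 = 88.88 m.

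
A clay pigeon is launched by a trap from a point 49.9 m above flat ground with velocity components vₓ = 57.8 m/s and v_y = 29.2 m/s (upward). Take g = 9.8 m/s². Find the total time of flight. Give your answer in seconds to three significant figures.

7.35 s

Vertical motion (up positive, ground at y = 0): 4.900 t² − (29.20) t − 49.9 = 0, so t = (29.20 + √(29.20² + 2·9.80·49.9)) / 9.80 = (29.20 + 42.79) / 9.80 = 7.346 s.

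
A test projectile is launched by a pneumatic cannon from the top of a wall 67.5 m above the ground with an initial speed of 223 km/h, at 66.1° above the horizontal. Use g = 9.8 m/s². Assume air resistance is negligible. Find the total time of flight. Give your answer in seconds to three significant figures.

12.6 s

Convert: 223 km/h = 223/3.6 = 61.94 m/s.
Resolve: vₓ = 61.94 cos 66.1° = 25.10 m/s and v_y0 = 61.94 sin 66.1° = 56.63 m/s.
The projectile lands when y = 67.5 + (56.63) t − ½·9.80·t² = 0. Positive root: t = (56.63 + √(56.63² + 2·9.80·67.5)) / 9.80 = (56.63 + 67.31) / 9.80 = 12.65 s.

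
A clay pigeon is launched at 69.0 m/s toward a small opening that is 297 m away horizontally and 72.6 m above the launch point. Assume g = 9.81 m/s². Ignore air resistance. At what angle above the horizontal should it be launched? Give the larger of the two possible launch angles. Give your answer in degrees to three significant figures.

68.7°

Trajectory: y = x tanθ − g x² (1 + tan²θ)/(2v₀²). With x = 297, y = 72.6, v₀ = 69.0, g = 9.81:
90.88 tan²θ − 297 tanθ + (163.5) = 0.
tanθ = [297 ± √(297² − 4 × 90.88 × (163.5))] / (2 × 90.88) = (297 ± 169.7) / 181.8, giving tanθ = 0.7006 or 2.568.
θ = 35.02° or 68.72°; the larger is 68.72°.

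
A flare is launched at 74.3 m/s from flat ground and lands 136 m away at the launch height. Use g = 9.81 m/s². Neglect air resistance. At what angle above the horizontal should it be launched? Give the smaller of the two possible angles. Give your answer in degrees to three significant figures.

6.99°

Level-ground range R = v₀² sin(2θ)/g ⇒ sin(2θ) = gR/v₀² = 9.81 × 136 / 74.3² = 0.2417.
2θ = 13.99° or 180° − 13.99° = 166.0°, so θ = 6.993° or 83.01°.
The smaller angle is 6.993°.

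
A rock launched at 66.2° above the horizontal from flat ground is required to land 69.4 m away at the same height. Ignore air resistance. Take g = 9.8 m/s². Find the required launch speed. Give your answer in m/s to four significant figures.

30.35 m/s

From R = (v₀² / g) sin 2θ: v₀ = √(gR / sin 2θ).
v₀ = √(9.80 × 69.4 / sin 132.4°) = √(680.1 / 0.7385) = √921.00 = 30.35 m/s.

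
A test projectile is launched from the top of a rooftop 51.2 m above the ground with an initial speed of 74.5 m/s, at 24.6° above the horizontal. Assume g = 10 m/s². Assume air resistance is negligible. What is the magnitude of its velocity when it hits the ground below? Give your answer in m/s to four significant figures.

Components: vₓ = 74.50 cos 24.6° = 67.74 m/s, v_y0 = 74.50 sin 24.6° = 31.01 m/s.
Vertical motion (up positive, ground at y = 0): 5.000 t² − (31.01) t − 51.2 = 0, so t = (31.01 + √(31.01² + 2·10.0·51.2)) / 10.0 = (31.01 + 44.56) / 10.0 = 7.558 s.
Vertical velocity at impact: v_y = v_y0 − g t = 31.01 − 10.0 × 7.558 = −44.56 m/s.
Speed: |v| = √(vₓ² + v_y²) = √(67.74² + 44.56²) = 81.08 m/s.

81.08 m/s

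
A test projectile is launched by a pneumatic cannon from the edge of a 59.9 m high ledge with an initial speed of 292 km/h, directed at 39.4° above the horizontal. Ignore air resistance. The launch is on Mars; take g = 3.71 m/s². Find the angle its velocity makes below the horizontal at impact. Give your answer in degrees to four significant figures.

41.59°

Convert: 292 km/h = 292/3.6 = 81.11 m/s.
Resolve: vₓ = 81.11 cos 39.4° = 62.68 m/s and v_y0 = 81.11 sin 39.4° = 51.48 m/s.
Vertical motion (up positive, ground at y = 0): 1.855 t² − (51.48) t − 59.9 = 0, so t = (51.48 + √(51.48² + 2·3.71·59.9)) / 3.71 = (51.48 + 55.63) / 3.71 = 28.87 s.
At impact: v_y = v_y0 − g t = −55.63 m/s; vₓ = 62.68 m/s.
Angle below horizontal: arctan(|v_y|/vₓ) = arctan(55.63/62.68) = 41.59°.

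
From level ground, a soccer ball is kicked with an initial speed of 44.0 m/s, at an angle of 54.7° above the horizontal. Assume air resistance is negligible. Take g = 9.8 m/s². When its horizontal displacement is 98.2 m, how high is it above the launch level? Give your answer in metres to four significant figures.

65.60 m

Resolve: vₓ = 44.00 cos 54.7° = 25.43 m/s and v_y0 = 44.00 sin 54.7° = 35.91 m/s.
Time to reach x = 98.2 m: t = x/vₓ = 98.2/25.43 = 3.862 s.
Height: y = v_y0 t − ½ g t² = 35.91 × 3.862 − 4.900 × 3.862² = 138.7 − 73.09 = 65.60 m.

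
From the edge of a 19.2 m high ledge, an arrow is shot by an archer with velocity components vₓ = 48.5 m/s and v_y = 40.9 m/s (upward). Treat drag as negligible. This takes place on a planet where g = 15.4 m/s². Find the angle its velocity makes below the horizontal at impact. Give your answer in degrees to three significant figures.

44.5°

Vertical motion (up positive, ground at y = 0): 7.700 t² − (40.90) t − 19.2 = 0, so t = (40.90 + √(40.90² + 2·15.4·19.2)) / 15.4 = (40.90 + 47.58) / 15.4 = 5.746 s.
At impact: v_y = v_y0 − g t = −47.58 m/s; vₓ = 48.50 m/s.
Angle below horizontal: arctan(|v_y|/vₓ) = arctan(47.58/48.50) = 44.45°.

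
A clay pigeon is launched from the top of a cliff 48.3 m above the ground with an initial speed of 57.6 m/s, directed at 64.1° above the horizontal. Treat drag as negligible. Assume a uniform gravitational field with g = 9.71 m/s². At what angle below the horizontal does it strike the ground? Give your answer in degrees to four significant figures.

67.31°

Components: vₓ = 57.60 cos 64.1° = 25.16 m/s, v_y0 = 57.60 sin 64.1° = 51.81 m/s.
With up positive and y = 0 at the ground: y(t) = 48.3 + (51.81) t − 4.855 t². Setting y = 0 and taking the positive root: t = [51.81 + √(51.81² + 2·9.71·48.3)] / 9.71 = (51.81 + 60.19) / 9.71 = 11.53 s.
At impact: v_y = v_y0 − g t = −60.19 m/s; vₓ = 25.16 m/s.
Angle below horizontal: arctan(|v_y|/vₓ) = arctan(60.19/25.16) = 67.31°.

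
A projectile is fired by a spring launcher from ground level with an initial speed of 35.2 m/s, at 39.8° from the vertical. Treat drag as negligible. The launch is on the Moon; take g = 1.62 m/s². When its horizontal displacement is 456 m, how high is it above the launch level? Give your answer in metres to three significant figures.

216 m

Components: vₓ = 35.20 sin 39.8° = 22.53 m/s, v_y0 = 35.20 cos 39.8° = 27.04 m/s.
At x = 456 m, t = x/vₓ = 456/22.53 = 20.24 s.
Height: y = v_y0 t − ½ g t² = 27.04 × 20.24 − 0.8100 × 20.24² = 547.3 − 331.8 = 215.6 m.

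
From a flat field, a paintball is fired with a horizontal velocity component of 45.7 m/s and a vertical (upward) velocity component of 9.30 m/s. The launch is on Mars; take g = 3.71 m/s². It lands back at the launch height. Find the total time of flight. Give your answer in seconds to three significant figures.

Landing at launch height ⇒ T = 2 v_y0 / g = 2 × 9.300 / 3.71 = 5.013 s.

5.01 s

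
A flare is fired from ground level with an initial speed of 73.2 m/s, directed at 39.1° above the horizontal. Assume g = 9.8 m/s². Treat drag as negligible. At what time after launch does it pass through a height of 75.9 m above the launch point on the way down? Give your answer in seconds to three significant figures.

7.30 s

vₓ = 73.20 cos 39.1° = 56.81 m/s; v_y0 = 73.20 sin 39.1° = 46.17 m/s.
Height y(t) = 46.17 t − 4.900 t² = 75.9 gives 4.900 t² − 46.17 t + 75.9 = 0.
t = [46.17 ± √(46.17² − 2·9.80·75.9)] / 9.80 = (46.17 ± 25.37) / 9.80, so t = 2.122 s or t = 7.299 s.
The descending-branch root is 7.299 s.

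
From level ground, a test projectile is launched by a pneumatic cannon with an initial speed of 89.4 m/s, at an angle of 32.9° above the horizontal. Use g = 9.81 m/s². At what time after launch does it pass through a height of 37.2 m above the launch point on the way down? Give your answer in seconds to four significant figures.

Resolve: vₓ = 89.40 cos 32.9° = 75.06 m/s and v_y0 = 89.40 sin 32.9° = 48.56 m/s.
Height y(t) = 48.56 t − 4.905 t² = 37.2 gives 4.905 t² − 48.56 t + 37.2 = 0.
t = [48.56 ± √(48.56² − 2·9.81·37.2)] / 9.81 = (48.56 ± 40.35) / 9.81, so t = 0.8368 s or t = 9.063 s.
The descending-branch root is 9.063 s.

9.063 s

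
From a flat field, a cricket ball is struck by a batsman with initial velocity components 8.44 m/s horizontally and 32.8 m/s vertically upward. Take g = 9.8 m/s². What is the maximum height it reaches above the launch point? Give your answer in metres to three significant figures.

54.9 m

Maximum height: H = v_y0² / (2g) = 32.80² / (2 × 9.80) = 54.89 m.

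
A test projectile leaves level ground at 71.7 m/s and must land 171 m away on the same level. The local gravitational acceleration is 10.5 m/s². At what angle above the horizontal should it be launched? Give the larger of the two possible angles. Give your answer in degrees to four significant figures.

Level-ground range R = v₀² sin(2θ)/g ⇒ sin(2θ) = gR/v₀² = 10.5 × 171 / 71.7² = 0.3493.
2θ = 20.44° or 180° − 20.44° = 159.6°, so θ = 10.22° or 79.78°.
The larger angle is 79.78°.

79.78°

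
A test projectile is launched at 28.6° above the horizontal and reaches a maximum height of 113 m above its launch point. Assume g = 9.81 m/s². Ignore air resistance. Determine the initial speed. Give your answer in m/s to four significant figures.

98.36 m/s

At the peak v_y = 0, so v_y0 = √(2gH) = √(2 × 9.81 × 113) = 47.09 m/s.
v_y0 = v₀ sin θ ⇒ v₀ = 47.09 / sin 28.6° = 98.36 m/s.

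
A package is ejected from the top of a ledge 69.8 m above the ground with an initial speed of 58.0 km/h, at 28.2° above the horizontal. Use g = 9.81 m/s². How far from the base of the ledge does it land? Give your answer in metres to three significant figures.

65.7 m

Convert: 58.0 km/h = 58.0/3.6 = 16.11 m/s.
vₓ = 16.11 cos 28.2° = 14.20 m/s; v_y0 = 16.11 sin 28.2° = 7.613 m/s.
With up positive and y = 0 at the ground: y(t) = 69.8 + (7.613) t − 4.905 t². Setting y = 0 and taking the positive root: t = [7.613 + √(7.613² + 2·9.81·69.8)] / 9.81 = (7.613 + 37.78) / 9.81 = 4.627 s.
Horizontal distance: R = vₓ t = 14.20 × 4.627 = 65.70 m.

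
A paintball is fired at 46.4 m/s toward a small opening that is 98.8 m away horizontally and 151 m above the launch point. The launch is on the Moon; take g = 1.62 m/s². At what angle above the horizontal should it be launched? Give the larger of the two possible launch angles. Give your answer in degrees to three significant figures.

Trajectory: y = x tanθ − g x² (1 + tan²θ)/(2v₀²). With x = 98.8, y = 151, v₀ = 46.4, g = 1.62:
3.673 tan²θ − 98.8 tanθ + (154.7) = 0.
tanθ = [98.8 ± √(98.8² − 4 × 3.673 × (154.7))] / (2 × 3.673) = (98.8 ± 86.54) / 7.345, giving tanθ = 1.669 or 25.23.
θ = 59.07° or 87.73°; the larger is 87.73°.

87.7°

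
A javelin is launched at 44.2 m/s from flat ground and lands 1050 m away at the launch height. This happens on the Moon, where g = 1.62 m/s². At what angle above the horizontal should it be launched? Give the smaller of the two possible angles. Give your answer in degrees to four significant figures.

30.27°

From R = (v₀²/g) sin 2θ: sin 2θ = 1.62 × 1050 / 1953.6 = 0.8707.
2θ = 60.54° or 180° − 60.54° = 119.5°, so θ = 30.27° or 59.73°.
The smaller angle is 30.27°.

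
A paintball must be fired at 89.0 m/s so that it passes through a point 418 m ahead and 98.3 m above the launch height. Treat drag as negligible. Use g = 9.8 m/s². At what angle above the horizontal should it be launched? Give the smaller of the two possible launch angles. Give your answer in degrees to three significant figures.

30.2°

Trajectory: y = x tanθ − g x² (1 + tan²θ)/(2v₀²). With x = 418, y = 98.3, v₀ = 89.0, g = 9.80:
108.1 tan²θ − 418 tanθ + (206.4) = 0.
tanθ = [418 ± √(418² − 4 × 108.1 × (206.4))] / (2 × 108.1) = (418 ± 292.4) / 216.2, giving tanθ = 0.5810 or 3.286.
θ = 30.16° or 73.08°; the smaller is 30.16°.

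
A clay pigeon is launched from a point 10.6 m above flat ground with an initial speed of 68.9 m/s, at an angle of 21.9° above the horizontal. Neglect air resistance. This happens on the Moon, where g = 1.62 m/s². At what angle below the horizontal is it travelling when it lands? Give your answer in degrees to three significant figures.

22.4°

Horizontal component vₓ = 68.90 cos 21.9° = 63.93 m/s; vertical v_y0 = 68.90 sin 21.9° = 25.70 m/s.
The projectile lands when y = 10.6 + (25.70) t − ½·1.62·t² = 0. Positive root: t = (25.70 + √(25.70² + 2·1.62·10.6)) / 1.62 = (25.70 + 26.36) / 1.62 = 32.13 s.
At impact: v_y = v_y0 − g t = −26.36 m/s; vₓ = 63.93 m/s.
Angle below horizontal: arctan(|v_y|/vₓ) = arctan(26.36/63.93) = 22.41°.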